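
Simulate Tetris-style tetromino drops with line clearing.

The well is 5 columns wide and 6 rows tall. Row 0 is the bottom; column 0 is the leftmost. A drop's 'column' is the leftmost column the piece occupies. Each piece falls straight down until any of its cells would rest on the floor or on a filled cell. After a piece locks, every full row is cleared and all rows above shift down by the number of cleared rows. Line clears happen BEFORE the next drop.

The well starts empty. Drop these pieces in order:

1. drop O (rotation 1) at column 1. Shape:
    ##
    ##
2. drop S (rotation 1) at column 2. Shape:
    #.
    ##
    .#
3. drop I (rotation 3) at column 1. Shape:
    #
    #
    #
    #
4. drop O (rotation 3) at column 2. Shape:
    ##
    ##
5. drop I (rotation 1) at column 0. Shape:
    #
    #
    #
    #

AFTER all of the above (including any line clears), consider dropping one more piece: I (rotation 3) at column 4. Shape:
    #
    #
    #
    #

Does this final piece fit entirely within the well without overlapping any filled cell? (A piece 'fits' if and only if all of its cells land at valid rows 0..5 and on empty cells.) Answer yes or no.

Drop 1: O rot1 at col 1 lands with bottom-row=0; cleared 0 line(s) (total 0); column heights now [0 2 2 0 0], max=2
Drop 2: S rot1 at col 2 lands with bottom-row=1; cleared 0 line(s) (total 0); column heights now [0 2 4 3 0], max=4
Drop 3: I rot3 at col 1 lands with bottom-row=2; cleared 0 line(s) (total 0); column heights now [0 6 4 3 0], max=6
Drop 4: O rot3 at col 2 lands with bottom-row=4; cleared 0 line(s) (total 0); column heights now [0 6 6 6 0], max=6
Drop 5: I rot1 at col 0 lands with bottom-row=0; cleared 0 line(s) (total 0); column heights now [4 6 6 6 0], max=6
Test piece I rot3 at col 4 (width 1): heights before test = [4 6 6 6 0]; fits = True

Answer: yes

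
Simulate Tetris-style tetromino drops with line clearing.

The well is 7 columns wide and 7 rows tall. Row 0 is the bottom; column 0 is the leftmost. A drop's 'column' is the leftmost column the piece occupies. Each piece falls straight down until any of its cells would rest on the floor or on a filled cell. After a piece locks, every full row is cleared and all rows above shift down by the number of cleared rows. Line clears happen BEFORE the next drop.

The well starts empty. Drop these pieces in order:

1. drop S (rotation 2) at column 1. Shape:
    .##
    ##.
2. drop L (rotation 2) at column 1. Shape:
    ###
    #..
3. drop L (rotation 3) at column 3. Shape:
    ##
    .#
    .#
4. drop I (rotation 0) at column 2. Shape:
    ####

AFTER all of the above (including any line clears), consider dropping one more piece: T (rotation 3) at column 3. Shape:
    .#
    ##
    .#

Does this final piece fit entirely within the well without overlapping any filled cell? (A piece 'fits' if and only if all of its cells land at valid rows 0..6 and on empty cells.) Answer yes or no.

Drop 1: S rot2 at col 1 lands with bottom-row=0; cleared 0 line(s) (total 0); column heights now [0 1 2 2 0 0 0], max=2
Drop 2: L rot2 at col 1 lands with bottom-row=1; cleared 0 line(s) (total 0); column heights now [0 3 3 3 0 0 0], max=3
Drop 3: L rot3 at col 3 lands with bottom-row=1; cleared 0 line(s) (total 0); column heights now [0 3 3 4 4 0 0], max=4
Drop 4: I rot0 at col 2 lands with bottom-row=4; cleared 0 line(s) (total 0); column heights now [0 3 5 5 5 5 0], max=5
Test piece T rot3 at col 3 (width 2): heights before test = [0 3 5 5 5 5 0]; fits = False

Answer: no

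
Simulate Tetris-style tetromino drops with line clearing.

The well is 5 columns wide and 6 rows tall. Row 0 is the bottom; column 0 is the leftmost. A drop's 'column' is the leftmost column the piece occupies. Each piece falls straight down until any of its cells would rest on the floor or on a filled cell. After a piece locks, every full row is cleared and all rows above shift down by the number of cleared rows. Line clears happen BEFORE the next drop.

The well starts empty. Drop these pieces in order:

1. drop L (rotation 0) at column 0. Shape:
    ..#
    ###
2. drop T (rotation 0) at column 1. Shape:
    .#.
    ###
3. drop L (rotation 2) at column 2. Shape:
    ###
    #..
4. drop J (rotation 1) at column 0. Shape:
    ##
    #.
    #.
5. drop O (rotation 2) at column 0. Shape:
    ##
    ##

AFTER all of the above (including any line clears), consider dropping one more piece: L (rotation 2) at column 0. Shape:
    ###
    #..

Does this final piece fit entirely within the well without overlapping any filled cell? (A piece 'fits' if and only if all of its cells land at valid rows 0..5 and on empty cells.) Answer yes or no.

Drop 1: L rot0 at col 0 lands with bottom-row=0; cleared 0 line(s) (total 0); column heights now [1 1 2 0 0], max=2
Drop 2: T rot0 at col 1 lands with bottom-row=2; cleared 0 line(s) (total 0); column heights now [1 3 4 3 0], max=4
Drop 3: L rot2 at col 2 lands with bottom-row=4; cleared 0 line(s) (total 0); column heights now [1 3 6 6 6], max=6
Drop 4: J rot1 at col 0 lands with bottom-row=1; cleared 0 line(s) (total 0); column heights now [4 4 6 6 6], max=6
Drop 5: O rot2 at col 0 lands with bottom-row=4; cleared 1 line(s) (total 1); column heights now [5 5 5 3 0], max=5
Test piece L rot2 at col 0 (width 3): heights before test = [5 5 5 3 0]; fits = False

Answer: no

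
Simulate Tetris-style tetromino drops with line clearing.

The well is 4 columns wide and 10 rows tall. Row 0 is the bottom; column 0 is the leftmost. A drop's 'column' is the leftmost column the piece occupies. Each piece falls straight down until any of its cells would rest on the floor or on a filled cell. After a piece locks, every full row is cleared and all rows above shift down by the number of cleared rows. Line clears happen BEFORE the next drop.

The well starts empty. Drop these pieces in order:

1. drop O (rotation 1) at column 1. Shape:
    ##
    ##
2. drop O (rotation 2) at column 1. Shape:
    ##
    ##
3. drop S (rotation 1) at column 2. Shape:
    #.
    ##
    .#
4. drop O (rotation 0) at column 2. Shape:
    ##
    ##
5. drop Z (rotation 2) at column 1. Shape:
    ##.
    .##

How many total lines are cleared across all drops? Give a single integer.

Answer: 0

Derivation:
Drop 1: O rot1 at col 1 lands with bottom-row=0; cleared 0 line(s) (total 0); column heights now [0 2 2 0], max=2
Drop 2: O rot2 at col 1 lands with bottom-row=2; cleared 0 line(s) (total 0); column heights now [0 4 4 0], max=4
Drop 3: S rot1 at col 2 lands with bottom-row=3; cleared 0 line(s) (total 0); column heights now [0 4 6 5], max=6
Drop 4: O rot0 at col 2 lands with bottom-row=6; cleared 0 line(s) (total 0); column heights now [0 4 8 8], max=8
Drop 5: Z rot2 at col 1 lands with bottom-row=8; cleared 0 line(s) (total 0); column heights now [0 10 10 9], max=10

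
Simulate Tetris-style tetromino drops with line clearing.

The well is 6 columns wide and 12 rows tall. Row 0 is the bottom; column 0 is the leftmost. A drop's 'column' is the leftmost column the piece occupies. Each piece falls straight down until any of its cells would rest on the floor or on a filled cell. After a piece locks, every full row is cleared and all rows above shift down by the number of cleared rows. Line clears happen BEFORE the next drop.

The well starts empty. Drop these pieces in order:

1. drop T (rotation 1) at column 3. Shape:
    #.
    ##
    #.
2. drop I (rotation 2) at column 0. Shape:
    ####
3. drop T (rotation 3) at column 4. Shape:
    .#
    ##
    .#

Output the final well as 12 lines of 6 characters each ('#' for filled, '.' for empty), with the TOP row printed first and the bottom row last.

Answer: ......
......
......
......
......
......
......
......
####.#
...###
...###
...#..

Derivation:
Drop 1: T rot1 at col 3 lands with bottom-row=0; cleared 0 line(s) (total 0); column heights now [0 0 0 3 2 0], max=3
Drop 2: I rot2 at col 0 lands with bottom-row=3; cleared 0 line(s) (total 0); column heights now [4 4 4 4 2 0], max=4
Drop 3: T rot3 at col 4 lands with bottom-row=1; cleared 0 line(s) (total 0); column heights now [4 4 4 4 3 4], max=4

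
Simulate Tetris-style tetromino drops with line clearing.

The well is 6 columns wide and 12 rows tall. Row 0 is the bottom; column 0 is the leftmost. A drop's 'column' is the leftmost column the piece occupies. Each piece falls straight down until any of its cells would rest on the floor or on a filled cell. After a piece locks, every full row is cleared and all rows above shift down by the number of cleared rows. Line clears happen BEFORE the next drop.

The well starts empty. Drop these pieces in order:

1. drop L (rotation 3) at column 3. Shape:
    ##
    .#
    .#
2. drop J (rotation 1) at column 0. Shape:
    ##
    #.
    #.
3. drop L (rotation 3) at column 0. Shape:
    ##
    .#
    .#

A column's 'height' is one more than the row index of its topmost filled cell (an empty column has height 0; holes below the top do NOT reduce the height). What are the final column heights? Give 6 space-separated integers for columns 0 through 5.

Answer: 6 6 0 3 3 0

Derivation:
Drop 1: L rot3 at col 3 lands with bottom-row=0; cleared 0 line(s) (total 0); column heights now [0 0 0 3 3 0], max=3
Drop 2: J rot1 at col 0 lands with bottom-row=0; cleared 0 line(s) (total 0); column heights now [3 3 0 3 3 0], max=3
Drop 3: L rot3 at col 0 lands with bottom-row=3; cleared 0 line(s) (total 0); column heights now [6 6 0 3 3 0], max=6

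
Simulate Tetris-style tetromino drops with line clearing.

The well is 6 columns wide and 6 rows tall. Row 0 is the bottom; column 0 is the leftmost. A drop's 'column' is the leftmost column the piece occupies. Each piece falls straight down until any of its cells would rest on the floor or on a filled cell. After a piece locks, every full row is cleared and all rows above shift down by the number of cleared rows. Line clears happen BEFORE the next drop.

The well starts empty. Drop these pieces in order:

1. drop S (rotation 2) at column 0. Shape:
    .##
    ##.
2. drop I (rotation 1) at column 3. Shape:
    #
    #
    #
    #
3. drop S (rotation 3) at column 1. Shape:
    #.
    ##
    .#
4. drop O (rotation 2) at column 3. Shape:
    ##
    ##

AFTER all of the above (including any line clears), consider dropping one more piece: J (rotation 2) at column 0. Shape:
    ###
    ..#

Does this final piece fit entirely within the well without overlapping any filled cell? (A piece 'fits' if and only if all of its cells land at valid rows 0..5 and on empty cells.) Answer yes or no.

Answer: yes

Derivation:
Drop 1: S rot2 at col 0 lands with bottom-row=0; cleared 0 line(s) (total 0); column heights now [1 2 2 0 0 0], max=2
Drop 2: I rot1 at col 3 lands with bottom-row=0; cleared 0 line(s) (total 0); column heights now [1 2 2 4 0 0], max=4
Drop 3: S rot3 at col 1 lands with bottom-row=2; cleared 0 line(s) (total 0); column heights now [1 5 4 4 0 0], max=5
Drop 4: O rot2 at col 3 lands with bottom-row=4; cleared 0 line(s) (total 0); column heights now [1 5 4 6 6 0], max=6
Test piece J rot2 at col 0 (width 3): heights before test = [1 5 4 6 6 0]; fits = True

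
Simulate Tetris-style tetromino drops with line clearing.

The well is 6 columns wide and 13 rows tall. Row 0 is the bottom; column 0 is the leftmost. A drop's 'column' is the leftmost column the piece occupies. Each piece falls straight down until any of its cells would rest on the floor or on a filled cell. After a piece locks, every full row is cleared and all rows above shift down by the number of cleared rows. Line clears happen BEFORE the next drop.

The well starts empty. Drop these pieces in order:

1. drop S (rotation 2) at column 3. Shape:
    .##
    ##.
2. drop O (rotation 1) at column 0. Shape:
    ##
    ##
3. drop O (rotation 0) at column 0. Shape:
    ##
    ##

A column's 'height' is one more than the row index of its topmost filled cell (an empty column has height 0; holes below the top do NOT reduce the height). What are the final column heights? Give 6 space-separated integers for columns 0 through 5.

Answer: 4 4 0 1 2 2

Derivation:
Drop 1: S rot2 at col 3 lands with bottom-row=0; cleared 0 line(s) (total 0); column heights now [0 0 0 1 2 2], max=2
Drop 2: O rot1 at col 0 lands with bottom-row=0; cleared 0 line(s) (total 0); column heights now [2 2 0 1 2 2], max=2
Drop 3: O rot0 at col 0 lands with bottom-row=2; cleared 0 line(s) (total 0); column heights now [4 4 0 1 2 2], max=4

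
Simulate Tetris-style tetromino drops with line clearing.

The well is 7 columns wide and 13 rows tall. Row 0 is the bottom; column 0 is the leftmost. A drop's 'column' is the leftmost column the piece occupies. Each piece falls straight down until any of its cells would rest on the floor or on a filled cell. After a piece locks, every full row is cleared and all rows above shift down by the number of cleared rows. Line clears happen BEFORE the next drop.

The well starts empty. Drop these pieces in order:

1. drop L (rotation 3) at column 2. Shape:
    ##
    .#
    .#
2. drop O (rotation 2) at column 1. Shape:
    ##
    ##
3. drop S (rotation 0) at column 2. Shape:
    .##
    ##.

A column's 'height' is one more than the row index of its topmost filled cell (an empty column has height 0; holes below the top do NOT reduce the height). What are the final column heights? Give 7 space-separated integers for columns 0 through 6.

Answer: 0 5 6 7 7 0 0

Derivation:
Drop 1: L rot3 at col 2 lands with bottom-row=0; cleared 0 line(s) (total 0); column heights now [0 0 3 3 0 0 0], max=3
Drop 2: O rot2 at col 1 lands with bottom-row=3; cleared 0 line(s) (total 0); column heights now [0 5 5 3 0 0 0], max=5
Drop 3: S rot0 at col 2 lands with bottom-row=5; cleared 0 line(s) (total 0); column heights now [0 5 6 7 7 0 0], max=7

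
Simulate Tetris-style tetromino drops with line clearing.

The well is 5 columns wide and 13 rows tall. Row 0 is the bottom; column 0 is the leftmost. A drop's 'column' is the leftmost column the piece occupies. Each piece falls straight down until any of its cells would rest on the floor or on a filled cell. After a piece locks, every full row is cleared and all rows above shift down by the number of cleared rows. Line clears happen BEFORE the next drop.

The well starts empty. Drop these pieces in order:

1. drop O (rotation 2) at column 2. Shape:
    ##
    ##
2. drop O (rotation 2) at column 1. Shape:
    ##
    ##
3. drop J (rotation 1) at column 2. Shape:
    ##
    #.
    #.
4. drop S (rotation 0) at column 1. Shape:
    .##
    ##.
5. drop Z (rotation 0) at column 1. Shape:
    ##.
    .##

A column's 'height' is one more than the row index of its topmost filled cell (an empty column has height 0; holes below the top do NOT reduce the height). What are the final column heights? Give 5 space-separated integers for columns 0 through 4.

Drop 1: O rot2 at col 2 lands with bottom-row=0; cleared 0 line(s) (total 0); column heights now [0 0 2 2 0], max=2
Drop 2: O rot2 at col 1 lands with bottom-row=2; cleared 0 line(s) (total 0); column heights now [0 4 4 2 0], max=4
Drop 3: J rot1 at col 2 lands with bottom-row=4; cleared 0 line(s) (total 0); column heights now [0 4 7 7 0], max=7
Drop 4: S rot0 at col 1 lands with bottom-row=7; cleared 0 line(s) (total 0); column heights now [0 8 9 9 0], max=9
Drop 5: Z rot0 at col 1 lands with bottom-row=9; cleared 0 line(s) (total 0); column heights now [0 11 11 10 0], max=11

Answer: 0 11 11 10 0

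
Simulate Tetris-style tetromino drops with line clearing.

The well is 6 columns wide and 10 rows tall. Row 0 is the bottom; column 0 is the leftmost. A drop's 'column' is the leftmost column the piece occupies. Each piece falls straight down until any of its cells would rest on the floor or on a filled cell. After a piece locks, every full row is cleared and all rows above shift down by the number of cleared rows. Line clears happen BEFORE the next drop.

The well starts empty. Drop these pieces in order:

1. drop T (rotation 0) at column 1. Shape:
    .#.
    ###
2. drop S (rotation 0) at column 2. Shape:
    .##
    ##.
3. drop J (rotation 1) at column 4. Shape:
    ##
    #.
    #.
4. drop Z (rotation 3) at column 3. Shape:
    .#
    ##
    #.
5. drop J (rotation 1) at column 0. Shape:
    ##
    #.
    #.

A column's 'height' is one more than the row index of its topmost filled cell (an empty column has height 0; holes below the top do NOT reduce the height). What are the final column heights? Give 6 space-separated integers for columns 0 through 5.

Answer: 3 3 3 8 9 7

Derivation:
Drop 1: T rot0 at col 1 lands with bottom-row=0; cleared 0 line(s) (total 0); column heights now [0 1 2 1 0 0], max=2
Drop 2: S rot0 at col 2 lands with bottom-row=2; cleared 0 line(s) (total 0); column heights now [0 1 3 4 4 0], max=4
Drop 3: J rot1 at col 4 lands with bottom-row=4; cleared 0 line(s) (total 0); column heights now [0 1 3 4 7 7], max=7
Drop 4: Z rot3 at col 3 lands with bottom-row=6; cleared 0 line(s) (total 0); column heights now [0 1 3 8 9 7], max=9
Drop 5: J rot1 at col 0 lands with bottom-row=0; cleared 0 line(s) (total 0); column heights now [3 3 3 8 9 7], max=9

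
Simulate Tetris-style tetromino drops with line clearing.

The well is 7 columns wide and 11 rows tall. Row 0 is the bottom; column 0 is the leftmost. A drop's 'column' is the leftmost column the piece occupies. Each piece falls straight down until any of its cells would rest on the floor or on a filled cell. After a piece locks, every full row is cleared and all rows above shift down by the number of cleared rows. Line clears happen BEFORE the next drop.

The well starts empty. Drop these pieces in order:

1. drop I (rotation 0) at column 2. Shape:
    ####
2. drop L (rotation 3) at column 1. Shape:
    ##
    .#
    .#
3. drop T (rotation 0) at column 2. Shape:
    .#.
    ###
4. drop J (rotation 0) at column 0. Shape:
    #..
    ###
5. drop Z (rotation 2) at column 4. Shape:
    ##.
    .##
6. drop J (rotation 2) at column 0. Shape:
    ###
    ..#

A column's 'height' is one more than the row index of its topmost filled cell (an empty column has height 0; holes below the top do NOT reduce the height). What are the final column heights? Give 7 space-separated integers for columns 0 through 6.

Drop 1: I rot0 at col 2 lands with bottom-row=0; cleared 0 line(s) (total 0); column heights now [0 0 1 1 1 1 0], max=1
Drop 2: L rot3 at col 1 lands with bottom-row=1; cleared 0 line(s) (total 0); column heights now [0 4 4 1 1 1 0], max=4
Drop 3: T rot0 at col 2 lands with bottom-row=4; cleared 0 line(s) (total 0); column heights now [0 4 5 6 5 1 0], max=6
Drop 4: J rot0 at col 0 lands with bottom-row=5; cleared 0 line(s) (total 0); column heights now [7 6 6 6 5 1 0], max=7
Drop 5: Z rot2 at col 4 lands with bottom-row=4; cleared 0 line(s) (total 0); column heights now [7 6 6 6 6 6 5], max=7
Drop 6: J rot2 at col 0 lands with bottom-row=6; cleared 0 line(s) (total 0); column heights now [8 8 8 6 6 6 5], max=8

Answer: 8 8 8 6 6 6 5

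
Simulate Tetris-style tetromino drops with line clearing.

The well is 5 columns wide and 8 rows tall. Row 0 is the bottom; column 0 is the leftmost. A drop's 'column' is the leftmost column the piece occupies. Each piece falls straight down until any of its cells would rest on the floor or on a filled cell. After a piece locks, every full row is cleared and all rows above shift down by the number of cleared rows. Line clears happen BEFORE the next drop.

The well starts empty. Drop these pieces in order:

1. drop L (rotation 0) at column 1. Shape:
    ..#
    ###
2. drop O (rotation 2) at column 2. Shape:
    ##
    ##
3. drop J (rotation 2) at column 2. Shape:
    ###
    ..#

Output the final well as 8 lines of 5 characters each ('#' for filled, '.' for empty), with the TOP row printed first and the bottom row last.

Answer: .....
.....
.....
..###
..###
..##.
...#.
.###.

Derivation:
Drop 1: L rot0 at col 1 lands with bottom-row=0; cleared 0 line(s) (total 0); column heights now [0 1 1 2 0], max=2
Drop 2: O rot2 at col 2 lands with bottom-row=2; cleared 0 line(s) (total 0); column heights now [0 1 4 4 0], max=4
Drop 3: J rot2 at col 2 lands with bottom-row=3; cleared 0 line(s) (total 0); column heights now [0 1 5 5 5], max=5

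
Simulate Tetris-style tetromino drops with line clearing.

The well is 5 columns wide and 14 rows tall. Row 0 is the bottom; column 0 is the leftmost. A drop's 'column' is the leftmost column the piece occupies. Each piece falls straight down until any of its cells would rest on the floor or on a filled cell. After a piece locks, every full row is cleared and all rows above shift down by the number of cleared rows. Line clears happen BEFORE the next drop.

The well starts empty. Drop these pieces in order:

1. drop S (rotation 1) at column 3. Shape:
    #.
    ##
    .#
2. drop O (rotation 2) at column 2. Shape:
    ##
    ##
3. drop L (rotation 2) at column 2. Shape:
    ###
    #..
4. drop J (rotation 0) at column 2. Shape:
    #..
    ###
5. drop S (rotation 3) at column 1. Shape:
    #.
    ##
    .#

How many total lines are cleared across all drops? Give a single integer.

Answer: 0

Derivation:
Drop 1: S rot1 at col 3 lands with bottom-row=0; cleared 0 line(s) (total 0); column heights now [0 0 0 3 2], max=3
Drop 2: O rot2 at col 2 lands with bottom-row=3; cleared 0 line(s) (total 0); column heights now [0 0 5 5 2], max=5
Drop 3: L rot2 at col 2 lands with bottom-row=5; cleared 0 line(s) (total 0); column heights now [0 0 7 7 7], max=7
Drop 4: J rot0 at col 2 lands with bottom-row=7; cleared 0 line(s) (total 0); column heights now [0 0 9 8 8], max=9
Drop 5: S rot3 at col 1 lands with bottom-row=9; cleared 0 line(s) (total 0); column heights now [0 12 11 8 8], max=12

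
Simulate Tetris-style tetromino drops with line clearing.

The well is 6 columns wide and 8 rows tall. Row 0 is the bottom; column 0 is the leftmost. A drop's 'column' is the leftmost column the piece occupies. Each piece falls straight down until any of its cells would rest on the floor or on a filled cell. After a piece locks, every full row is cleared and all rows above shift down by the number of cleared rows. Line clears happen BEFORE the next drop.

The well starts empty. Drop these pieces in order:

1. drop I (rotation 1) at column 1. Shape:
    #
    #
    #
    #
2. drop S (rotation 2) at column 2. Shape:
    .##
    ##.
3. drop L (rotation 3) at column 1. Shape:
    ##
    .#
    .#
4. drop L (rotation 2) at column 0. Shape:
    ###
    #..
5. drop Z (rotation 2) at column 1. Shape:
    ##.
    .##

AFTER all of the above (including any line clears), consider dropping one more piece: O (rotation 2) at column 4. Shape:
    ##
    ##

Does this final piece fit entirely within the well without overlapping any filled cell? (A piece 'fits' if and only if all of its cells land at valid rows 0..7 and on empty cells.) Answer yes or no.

Answer: yes

Derivation:
Drop 1: I rot1 at col 1 lands with bottom-row=0; cleared 0 line(s) (total 0); column heights now [0 4 0 0 0 0], max=4
Drop 2: S rot2 at col 2 lands with bottom-row=0; cleared 0 line(s) (total 0); column heights now [0 4 1 2 2 0], max=4
Drop 3: L rot3 at col 1 lands with bottom-row=2; cleared 0 line(s) (total 0); column heights now [0 5 5 2 2 0], max=5
Drop 4: L rot2 at col 0 lands with bottom-row=4; cleared 0 line(s) (total 0); column heights now [6 6 6 2 2 0], max=6
Drop 5: Z rot2 at col 1 lands with bottom-row=6; cleared 0 line(s) (total 0); column heights now [6 8 8 7 2 0], max=8
Test piece O rot2 at col 4 (width 2): heights before test = [6 8 8 7 2 0]; fits = True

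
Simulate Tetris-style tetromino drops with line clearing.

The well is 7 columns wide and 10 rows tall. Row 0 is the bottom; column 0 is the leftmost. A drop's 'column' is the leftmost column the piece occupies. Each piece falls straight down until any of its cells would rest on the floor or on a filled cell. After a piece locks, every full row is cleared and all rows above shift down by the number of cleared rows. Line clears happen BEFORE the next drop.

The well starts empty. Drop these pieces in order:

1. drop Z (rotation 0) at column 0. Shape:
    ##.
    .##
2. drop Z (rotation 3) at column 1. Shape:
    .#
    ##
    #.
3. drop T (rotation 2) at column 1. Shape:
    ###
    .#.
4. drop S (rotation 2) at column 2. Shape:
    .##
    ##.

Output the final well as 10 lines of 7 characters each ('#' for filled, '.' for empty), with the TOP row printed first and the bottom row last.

Answer: .......
...##..
..##...
.###...
..#....
..#....
.##....
.#.....
##.....
.##....

Derivation:
Drop 1: Z rot0 at col 0 lands with bottom-row=0; cleared 0 line(s) (total 0); column heights now [2 2 1 0 0 0 0], max=2
Drop 2: Z rot3 at col 1 lands with bottom-row=2; cleared 0 line(s) (total 0); column heights now [2 4 5 0 0 0 0], max=5
Drop 3: T rot2 at col 1 lands with bottom-row=5; cleared 0 line(s) (total 0); column heights now [2 7 7 7 0 0 0], max=7
Drop 4: S rot2 at col 2 lands with bottom-row=7; cleared 0 line(s) (total 0); column heights now [2 7 8 9 9 0 0], max=9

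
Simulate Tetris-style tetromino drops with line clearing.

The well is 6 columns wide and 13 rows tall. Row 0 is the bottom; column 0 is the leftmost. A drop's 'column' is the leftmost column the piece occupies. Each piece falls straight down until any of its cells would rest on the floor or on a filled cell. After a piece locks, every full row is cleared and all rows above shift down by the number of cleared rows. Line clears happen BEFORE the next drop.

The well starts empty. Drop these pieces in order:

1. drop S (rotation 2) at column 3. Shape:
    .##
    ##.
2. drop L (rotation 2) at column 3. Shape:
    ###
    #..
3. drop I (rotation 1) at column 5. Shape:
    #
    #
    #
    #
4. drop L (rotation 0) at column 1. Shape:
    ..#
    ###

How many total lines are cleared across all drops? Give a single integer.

Answer: 0

Derivation:
Drop 1: S rot2 at col 3 lands with bottom-row=0; cleared 0 line(s) (total 0); column heights now [0 0 0 1 2 2], max=2
Drop 2: L rot2 at col 3 lands with bottom-row=1; cleared 0 line(s) (total 0); column heights now [0 0 0 3 3 3], max=3
Drop 3: I rot1 at col 5 lands with bottom-row=3; cleared 0 line(s) (total 0); column heights now [0 0 0 3 3 7], max=7
Drop 4: L rot0 at col 1 lands with bottom-row=3; cleared 0 line(s) (total 0); column heights now [0 4 4 5 3 7], max=7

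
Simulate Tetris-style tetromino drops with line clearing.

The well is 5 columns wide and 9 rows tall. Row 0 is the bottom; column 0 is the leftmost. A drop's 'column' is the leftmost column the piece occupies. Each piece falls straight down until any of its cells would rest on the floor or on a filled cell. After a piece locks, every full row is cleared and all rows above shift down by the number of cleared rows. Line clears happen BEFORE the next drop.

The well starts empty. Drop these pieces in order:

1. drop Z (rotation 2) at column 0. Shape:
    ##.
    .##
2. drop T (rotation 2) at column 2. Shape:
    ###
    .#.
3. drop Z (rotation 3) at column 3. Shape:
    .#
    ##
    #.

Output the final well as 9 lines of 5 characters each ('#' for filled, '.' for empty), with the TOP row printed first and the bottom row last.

Drop 1: Z rot2 at col 0 lands with bottom-row=0; cleared 0 line(s) (total 0); column heights now [2 2 1 0 0], max=2
Drop 2: T rot2 at col 2 lands with bottom-row=0; cleared 1 line(s) (total 1); column heights now [0 1 1 1 0], max=1
Drop 3: Z rot3 at col 3 lands with bottom-row=1; cleared 0 line(s) (total 1); column heights now [0 1 1 3 4], max=4

Answer: .....
.....
.....
.....
.....
....#
...##
...#.
.###.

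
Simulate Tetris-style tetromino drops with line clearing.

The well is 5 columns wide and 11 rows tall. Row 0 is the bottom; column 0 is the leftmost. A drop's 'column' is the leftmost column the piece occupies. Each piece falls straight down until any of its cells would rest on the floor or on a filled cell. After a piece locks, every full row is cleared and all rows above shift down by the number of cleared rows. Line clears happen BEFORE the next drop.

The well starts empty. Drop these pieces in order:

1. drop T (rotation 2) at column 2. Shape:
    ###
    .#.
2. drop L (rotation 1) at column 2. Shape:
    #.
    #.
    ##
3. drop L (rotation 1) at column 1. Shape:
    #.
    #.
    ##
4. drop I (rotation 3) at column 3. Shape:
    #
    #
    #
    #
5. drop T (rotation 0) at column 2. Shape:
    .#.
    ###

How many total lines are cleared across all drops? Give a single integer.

Drop 1: T rot2 at col 2 lands with bottom-row=0; cleared 0 line(s) (total 0); column heights now [0 0 2 2 2], max=2
Drop 2: L rot1 at col 2 lands with bottom-row=2; cleared 0 line(s) (total 0); column heights now [0 0 5 3 2], max=5
Drop 3: L rot1 at col 1 lands with bottom-row=5; cleared 0 line(s) (total 0); column heights now [0 8 6 3 2], max=8
Drop 4: I rot3 at col 3 lands with bottom-row=3; cleared 0 line(s) (total 0); column heights now [0 8 6 7 2], max=8
Drop 5: T rot0 at col 2 lands with bottom-row=7; cleared 0 line(s) (total 0); column heights now [0 8 8 9 8], max=9

Answer: 0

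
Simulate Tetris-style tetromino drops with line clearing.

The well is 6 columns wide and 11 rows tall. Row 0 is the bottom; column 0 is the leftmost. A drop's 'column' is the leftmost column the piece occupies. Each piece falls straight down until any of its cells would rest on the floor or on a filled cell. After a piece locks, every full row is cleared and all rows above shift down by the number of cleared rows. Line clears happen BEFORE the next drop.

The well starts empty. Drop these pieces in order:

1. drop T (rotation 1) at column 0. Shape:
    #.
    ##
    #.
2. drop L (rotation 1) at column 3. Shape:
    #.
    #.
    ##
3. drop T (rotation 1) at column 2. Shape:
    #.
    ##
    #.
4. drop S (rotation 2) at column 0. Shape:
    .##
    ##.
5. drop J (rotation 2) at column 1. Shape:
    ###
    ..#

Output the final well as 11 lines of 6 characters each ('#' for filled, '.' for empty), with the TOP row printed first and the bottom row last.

Answer: ......
......
......
......
.###..
.###..
###...
..##..
#.##..
##.#..
#..##.

Derivation:
Drop 1: T rot1 at col 0 lands with bottom-row=0; cleared 0 line(s) (total 0); column heights now [3 2 0 0 0 0], max=3
Drop 2: L rot1 at col 3 lands with bottom-row=0; cleared 0 line(s) (total 0); column heights now [3 2 0 3 1 0], max=3
Drop 3: T rot1 at col 2 lands with bottom-row=2; cleared 0 line(s) (total 0); column heights now [3 2 5 4 1 0], max=5
Drop 4: S rot2 at col 0 lands with bottom-row=4; cleared 0 line(s) (total 0); column heights now [5 6 6 4 1 0], max=6
Drop 5: J rot2 at col 1 lands with bottom-row=5; cleared 0 line(s) (total 0); column heights now [5 7 7 7 1 0], max=7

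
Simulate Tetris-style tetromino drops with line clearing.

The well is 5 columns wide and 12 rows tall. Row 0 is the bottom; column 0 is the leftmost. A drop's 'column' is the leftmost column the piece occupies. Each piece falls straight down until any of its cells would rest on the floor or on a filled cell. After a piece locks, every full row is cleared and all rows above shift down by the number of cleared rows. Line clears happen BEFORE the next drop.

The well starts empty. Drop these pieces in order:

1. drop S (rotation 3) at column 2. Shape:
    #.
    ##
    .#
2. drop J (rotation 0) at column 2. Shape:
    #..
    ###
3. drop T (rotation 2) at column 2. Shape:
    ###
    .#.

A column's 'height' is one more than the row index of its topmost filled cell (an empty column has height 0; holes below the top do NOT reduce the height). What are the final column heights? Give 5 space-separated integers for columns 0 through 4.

Drop 1: S rot3 at col 2 lands with bottom-row=0; cleared 0 line(s) (total 0); column heights now [0 0 3 2 0], max=3
Drop 2: J rot0 at col 2 lands with bottom-row=3; cleared 0 line(s) (total 0); column heights now [0 0 5 4 4], max=5
Drop 3: T rot2 at col 2 lands with bottom-row=4; cleared 0 line(s) (total 0); column heights now [0 0 6 6 6], max=6

Answer: 0 0 6 6 6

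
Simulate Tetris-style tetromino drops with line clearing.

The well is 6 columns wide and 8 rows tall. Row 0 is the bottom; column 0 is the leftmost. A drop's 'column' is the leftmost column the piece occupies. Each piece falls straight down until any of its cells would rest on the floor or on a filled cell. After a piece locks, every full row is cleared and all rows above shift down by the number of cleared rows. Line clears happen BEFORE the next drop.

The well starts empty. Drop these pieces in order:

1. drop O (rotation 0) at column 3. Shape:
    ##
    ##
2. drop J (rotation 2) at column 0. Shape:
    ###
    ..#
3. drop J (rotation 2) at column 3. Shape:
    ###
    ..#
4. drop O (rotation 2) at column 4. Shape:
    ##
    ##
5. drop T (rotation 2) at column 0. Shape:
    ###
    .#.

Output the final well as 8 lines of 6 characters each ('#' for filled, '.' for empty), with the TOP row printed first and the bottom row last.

Drop 1: O rot0 at col 3 lands with bottom-row=0; cleared 0 line(s) (total 0); column heights now [0 0 0 2 2 0], max=2
Drop 2: J rot2 at col 0 lands with bottom-row=0; cleared 0 line(s) (total 0); column heights now [2 2 2 2 2 0], max=2
Drop 3: J rot2 at col 3 lands with bottom-row=1; cleared 1 line(s) (total 1); column heights now [0 0 1 2 2 2], max=2
Drop 4: O rot2 at col 4 lands with bottom-row=2; cleared 0 line(s) (total 1); column heights now [0 0 1 2 4 4], max=4
Drop 5: T rot2 at col 0 lands with bottom-row=0; cleared 1 line(s) (total 2); column heights now [0 1 1 1 3 3], max=3

Answer: ......
......
......
......
......
....##
....##
.####.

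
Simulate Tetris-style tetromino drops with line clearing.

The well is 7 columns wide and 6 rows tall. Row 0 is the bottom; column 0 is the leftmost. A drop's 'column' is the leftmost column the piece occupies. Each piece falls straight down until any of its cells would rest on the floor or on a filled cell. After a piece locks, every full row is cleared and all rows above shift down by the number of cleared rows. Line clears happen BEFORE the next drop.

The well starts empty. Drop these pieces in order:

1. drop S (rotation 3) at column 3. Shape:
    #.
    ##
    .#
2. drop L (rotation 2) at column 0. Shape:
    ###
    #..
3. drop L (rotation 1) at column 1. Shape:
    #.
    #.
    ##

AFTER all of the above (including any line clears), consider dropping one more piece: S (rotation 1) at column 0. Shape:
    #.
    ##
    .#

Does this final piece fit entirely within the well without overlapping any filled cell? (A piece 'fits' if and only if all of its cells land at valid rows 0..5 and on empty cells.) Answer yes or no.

Answer: no

Derivation:
Drop 1: S rot3 at col 3 lands with bottom-row=0; cleared 0 line(s) (total 0); column heights now [0 0 0 3 2 0 0], max=3
Drop 2: L rot2 at col 0 lands with bottom-row=0; cleared 0 line(s) (total 0); column heights now [2 2 2 3 2 0 0], max=3
Drop 3: L rot1 at col 1 lands with bottom-row=2; cleared 0 line(s) (total 0); column heights now [2 5 3 3 2 0 0], max=5
Test piece S rot1 at col 0 (width 2): heights before test = [2 5 3 3 2 0 0]; fits = False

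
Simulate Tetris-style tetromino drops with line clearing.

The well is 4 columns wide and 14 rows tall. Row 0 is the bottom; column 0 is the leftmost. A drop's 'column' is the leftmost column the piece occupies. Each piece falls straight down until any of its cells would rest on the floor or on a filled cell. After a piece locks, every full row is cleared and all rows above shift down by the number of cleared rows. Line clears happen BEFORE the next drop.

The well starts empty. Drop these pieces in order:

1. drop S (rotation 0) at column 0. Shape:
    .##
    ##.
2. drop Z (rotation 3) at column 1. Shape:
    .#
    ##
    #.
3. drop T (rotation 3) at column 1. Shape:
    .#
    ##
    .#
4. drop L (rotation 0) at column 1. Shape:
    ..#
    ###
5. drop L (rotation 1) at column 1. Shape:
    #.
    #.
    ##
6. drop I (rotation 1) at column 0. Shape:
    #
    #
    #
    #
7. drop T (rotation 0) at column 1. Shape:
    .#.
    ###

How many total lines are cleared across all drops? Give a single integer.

Answer: 0

Derivation:
Drop 1: S rot0 at col 0 lands with bottom-row=0; cleared 0 line(s) (total 0); column heights now [1 2 2 0], max=2
Drop 2: Z rot3 at col 1 lands with bottom-row=2; cleared 0 line(s) (total 0); column heights now [1 4 5 0], max=5
Drop 3: T rot3 at col 1 lands with bottom-row=5; cleared 0 line(s) (total 0); column heights now [1 7 8 0], max=8
Drop 4: L rot0 at col 1 lands with bottom-row=8; cleared 0 line(s) (total 0); column heights now [1 9 9 10], max=10
Drop 5: L rot1 at col 1 lands with bottom-row=9; cleared 0 line(s) (total 0); column heights now [1 12 10 10], max=12
Drop 6: I rot1 at col 0 lands with bottom-row=1; cleared 0 line(s) (total 0); column heights now [5 12 10 10], max=12
Drop 7: T rot0 at col 1 lands with bottom-row=12; cleared 0 line(s) (total 0); column heights now [5 13 14 13], max=14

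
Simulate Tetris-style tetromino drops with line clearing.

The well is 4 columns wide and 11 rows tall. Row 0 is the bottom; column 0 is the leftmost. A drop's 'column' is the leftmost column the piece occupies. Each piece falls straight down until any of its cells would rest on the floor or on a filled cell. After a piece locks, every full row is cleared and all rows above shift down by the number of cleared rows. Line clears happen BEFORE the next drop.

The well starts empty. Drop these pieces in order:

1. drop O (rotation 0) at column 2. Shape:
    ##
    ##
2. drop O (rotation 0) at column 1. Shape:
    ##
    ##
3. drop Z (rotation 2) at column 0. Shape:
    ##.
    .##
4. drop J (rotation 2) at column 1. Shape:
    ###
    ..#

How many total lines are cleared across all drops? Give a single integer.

Answer: 0

Derivation:
Drop 1: O rot0 at col 2 lands with bottom-row=0; cleared 0 line(s) (total 0); column heights now [0 0 2 2], max=2
Drop 2: O rot0 at col 1 lands with bottom-row=2; cleared 0 line(s) (total 0); column heights now [0 4 4 2], max=4
Drop 3: Z rot2 at col 0 lands with bottom-row=4; cleared 0 line(s) (total 0); column heights now [6 6 5 2], max=6
Drop 4: J rot2 at col 1 lands with bottom-row=5; cleared 0 line(s) (total 0); column heights now [6 7 7 7], max=7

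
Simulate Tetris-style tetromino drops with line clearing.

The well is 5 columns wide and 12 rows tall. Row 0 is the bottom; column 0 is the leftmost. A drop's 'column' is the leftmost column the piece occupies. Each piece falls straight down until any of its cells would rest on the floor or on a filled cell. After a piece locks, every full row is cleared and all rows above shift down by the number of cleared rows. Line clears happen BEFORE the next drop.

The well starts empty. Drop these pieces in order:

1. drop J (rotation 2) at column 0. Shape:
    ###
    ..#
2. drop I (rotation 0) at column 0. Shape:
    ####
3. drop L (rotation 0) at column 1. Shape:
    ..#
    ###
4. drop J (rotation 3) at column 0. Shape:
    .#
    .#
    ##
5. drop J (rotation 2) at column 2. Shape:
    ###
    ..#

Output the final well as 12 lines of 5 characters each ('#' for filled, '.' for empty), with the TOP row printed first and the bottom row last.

Drop 1: J rot2 at col 0 lands with bottom-row=0; cleared 0 line(s) (total 0); column heights now [2 2 2 0 0], max=2
Drop 2: I rot0 at col 0 lands with bottom-row=2; cleared 0 line(s) (total 0); column heights now [3 3 3 3 0], max=3
Drop 3: L rot0 at col 1 lands with bottom-row=3; cleared 0 line(s) (total 0); column heights now [3 4 4 5 0], max=5
Drop 4: J rot3 at col 0 lands with bottom-row=4; cleared 0 line(s) (total 0); column heights now [5 7 4 5 0], max=7
Drop 5: J rot2 at col 2 lands with bottom-row=4; cleared 0 line(s) (total 0); column heights now [5 7 6 6 6], max=7

Answer: .....
.....
.....
.....
.....
.#...
.####
##.##
.###.
####.
###..
..#..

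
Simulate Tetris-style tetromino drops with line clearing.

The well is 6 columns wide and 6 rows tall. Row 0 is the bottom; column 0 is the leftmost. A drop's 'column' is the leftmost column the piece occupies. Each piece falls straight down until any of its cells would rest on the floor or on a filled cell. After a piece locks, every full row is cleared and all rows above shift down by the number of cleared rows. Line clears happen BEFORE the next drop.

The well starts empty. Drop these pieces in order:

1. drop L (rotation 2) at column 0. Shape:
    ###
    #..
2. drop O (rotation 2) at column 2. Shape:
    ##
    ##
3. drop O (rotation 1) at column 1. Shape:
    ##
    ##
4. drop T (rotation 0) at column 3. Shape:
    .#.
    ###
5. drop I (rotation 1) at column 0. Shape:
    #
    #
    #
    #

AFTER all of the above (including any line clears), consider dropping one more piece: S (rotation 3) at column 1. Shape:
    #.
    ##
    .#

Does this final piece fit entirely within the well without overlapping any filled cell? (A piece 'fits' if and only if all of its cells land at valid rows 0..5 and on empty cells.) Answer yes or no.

Answer: no

Derivation:
Drop 1: L rot2 at col 0 lands with bottom-row=0; cleared 0 line(s) (total 0); column heights now [2 2 2 0 0 0], max=2
Drop 2: O rot2 at col 2 lands with bottom-row=2; cleared 0 line(s) (total 0); column heights now [2 2 4 4 0 0], max=4
Drop 3: O rot1 at col 1 lands with bottom-row=4; cleared 0 line(s) (total 0); column heights now [2 6 6 4 0 0], max=6
Drop 4: T rot0 at col 3 lands with bottom-row=4; cleared 0 line(s) (total 0); column heights now [2 6 6 5 6 5], max=6
Drop 5: I rot1 at col 0 lands with bottom-row=2; cleared 1 line(s) (total 1); column heights now [5 5 5 4 5 0], max=5
Test piece S rot3 at col 1 (width 2): heights before test = [5 5 5 4 5 0]; fits = False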